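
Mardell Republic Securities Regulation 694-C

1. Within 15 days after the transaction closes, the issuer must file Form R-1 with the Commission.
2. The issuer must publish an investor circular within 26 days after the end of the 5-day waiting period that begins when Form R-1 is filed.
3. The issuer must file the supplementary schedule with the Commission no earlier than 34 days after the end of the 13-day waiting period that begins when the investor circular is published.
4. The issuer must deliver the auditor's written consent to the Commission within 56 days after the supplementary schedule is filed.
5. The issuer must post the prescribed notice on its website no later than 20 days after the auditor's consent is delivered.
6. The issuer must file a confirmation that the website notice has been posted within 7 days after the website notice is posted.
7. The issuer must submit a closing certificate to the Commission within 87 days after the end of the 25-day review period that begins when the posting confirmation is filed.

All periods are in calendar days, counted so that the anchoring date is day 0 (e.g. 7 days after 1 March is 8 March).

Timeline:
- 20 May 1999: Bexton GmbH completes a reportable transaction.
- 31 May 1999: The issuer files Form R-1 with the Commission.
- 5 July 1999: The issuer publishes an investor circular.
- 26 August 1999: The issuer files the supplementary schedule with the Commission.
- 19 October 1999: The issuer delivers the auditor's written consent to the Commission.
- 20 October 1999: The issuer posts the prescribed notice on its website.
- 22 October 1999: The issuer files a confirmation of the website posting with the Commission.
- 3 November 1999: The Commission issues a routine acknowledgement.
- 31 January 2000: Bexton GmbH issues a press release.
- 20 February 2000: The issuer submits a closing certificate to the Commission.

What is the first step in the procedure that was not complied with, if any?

Step 2

Step 1: 15 days after 20 May 1999 (when the transaction closes) is 4 June 1999; done 31 May 1999 — timely.
Step 2: 26 days after 5 June 1999 (end of the 5-day waiting period, which began when Form R-1 is filed on 31 May 1999) is 1 July 1999; done 5 July 1999 — 4 days late.
Later steps need not be reached.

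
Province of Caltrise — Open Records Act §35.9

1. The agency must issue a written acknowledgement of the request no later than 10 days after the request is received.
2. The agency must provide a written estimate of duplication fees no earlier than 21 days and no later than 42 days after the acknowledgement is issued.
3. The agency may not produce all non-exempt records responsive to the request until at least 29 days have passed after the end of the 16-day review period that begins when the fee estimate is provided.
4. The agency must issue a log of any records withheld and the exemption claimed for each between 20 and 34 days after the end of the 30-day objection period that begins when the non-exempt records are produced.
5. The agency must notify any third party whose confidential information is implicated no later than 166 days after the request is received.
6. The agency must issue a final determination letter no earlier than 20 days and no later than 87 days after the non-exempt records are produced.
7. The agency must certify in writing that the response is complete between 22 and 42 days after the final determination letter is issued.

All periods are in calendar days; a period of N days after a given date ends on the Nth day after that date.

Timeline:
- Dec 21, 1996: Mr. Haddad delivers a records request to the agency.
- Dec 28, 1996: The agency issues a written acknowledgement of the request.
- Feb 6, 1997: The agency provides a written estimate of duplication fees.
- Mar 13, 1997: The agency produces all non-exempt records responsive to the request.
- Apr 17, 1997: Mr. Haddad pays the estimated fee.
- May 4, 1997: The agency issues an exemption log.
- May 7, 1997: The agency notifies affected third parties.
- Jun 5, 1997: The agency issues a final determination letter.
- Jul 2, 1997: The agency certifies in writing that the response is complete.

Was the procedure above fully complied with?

No

Step 1: 10 days after Dec 21, 1996 (when the request is received) is Dec 31, 1996; done Dec 28, 1996 — timely.
Step 2: the window is 21–42 days after Dec 28, 1996 (when the acknowledgement is issued), so Jan 18, 1997 through Feb 8, 1997; done Feb 6, 1997 — within the window.
Step 3: the earliest permitted date is 29 days after Feb 22, 1997 (end of the 16-day review period, which began when the fee estimate is provided on Feb 6, 1997), i.e. Mar 23, 1997; acted on Mar 13, 1997, 10 days prematurely.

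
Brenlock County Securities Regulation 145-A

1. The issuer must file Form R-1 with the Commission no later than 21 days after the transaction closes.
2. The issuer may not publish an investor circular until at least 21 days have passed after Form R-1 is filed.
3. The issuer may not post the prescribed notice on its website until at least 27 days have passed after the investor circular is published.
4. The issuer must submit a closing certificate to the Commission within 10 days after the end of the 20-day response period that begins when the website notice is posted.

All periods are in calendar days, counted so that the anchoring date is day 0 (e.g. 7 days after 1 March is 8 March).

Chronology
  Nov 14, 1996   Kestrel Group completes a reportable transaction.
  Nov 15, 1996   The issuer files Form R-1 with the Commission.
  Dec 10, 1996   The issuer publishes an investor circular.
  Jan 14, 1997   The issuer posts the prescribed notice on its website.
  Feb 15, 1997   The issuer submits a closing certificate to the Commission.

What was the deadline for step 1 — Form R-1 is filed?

Dec 5, 1996

Step 1 runs from Nov 14, 1996, when the transaction closes. 21 days after Nov 14, 1996 is Dec 5, 1996.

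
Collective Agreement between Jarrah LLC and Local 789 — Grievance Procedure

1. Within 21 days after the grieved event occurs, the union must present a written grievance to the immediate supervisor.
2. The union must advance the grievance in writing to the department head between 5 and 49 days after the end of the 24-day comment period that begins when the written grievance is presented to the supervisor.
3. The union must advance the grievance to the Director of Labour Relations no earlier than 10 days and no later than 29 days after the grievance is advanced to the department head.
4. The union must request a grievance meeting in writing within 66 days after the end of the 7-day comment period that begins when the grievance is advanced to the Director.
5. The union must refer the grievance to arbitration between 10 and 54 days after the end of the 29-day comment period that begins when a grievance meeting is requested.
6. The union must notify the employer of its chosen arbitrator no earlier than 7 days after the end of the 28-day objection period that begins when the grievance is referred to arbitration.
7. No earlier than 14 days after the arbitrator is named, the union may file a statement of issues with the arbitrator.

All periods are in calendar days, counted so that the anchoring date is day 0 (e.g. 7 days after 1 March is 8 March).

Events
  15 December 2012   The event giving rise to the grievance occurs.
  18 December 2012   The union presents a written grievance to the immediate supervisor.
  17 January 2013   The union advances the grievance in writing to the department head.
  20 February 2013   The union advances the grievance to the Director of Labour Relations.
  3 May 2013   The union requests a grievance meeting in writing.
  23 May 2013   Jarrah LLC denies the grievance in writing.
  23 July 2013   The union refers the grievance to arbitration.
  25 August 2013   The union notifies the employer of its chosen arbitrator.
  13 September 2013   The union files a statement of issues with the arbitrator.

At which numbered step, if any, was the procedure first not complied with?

(1) due by 15 December 2012 + 21 days = 5 January 2013; 18 December 2012 is within that limit.
(2) the permitted window runs from 11 January 2013 + 5 = 16 January 2013 to 11 January 2013 + 49 = 1 March 2013; 17 January 2013 falls inside that range.
(3) the permitted window runs from 17 January 2013 + 10 = 27 January 2013 to 17 January 2013 + 29 = 15 February 2013; 20 February 2013 is 5 days past the end of the window.
No need to go further; step 3 was not satisfied.

Step 3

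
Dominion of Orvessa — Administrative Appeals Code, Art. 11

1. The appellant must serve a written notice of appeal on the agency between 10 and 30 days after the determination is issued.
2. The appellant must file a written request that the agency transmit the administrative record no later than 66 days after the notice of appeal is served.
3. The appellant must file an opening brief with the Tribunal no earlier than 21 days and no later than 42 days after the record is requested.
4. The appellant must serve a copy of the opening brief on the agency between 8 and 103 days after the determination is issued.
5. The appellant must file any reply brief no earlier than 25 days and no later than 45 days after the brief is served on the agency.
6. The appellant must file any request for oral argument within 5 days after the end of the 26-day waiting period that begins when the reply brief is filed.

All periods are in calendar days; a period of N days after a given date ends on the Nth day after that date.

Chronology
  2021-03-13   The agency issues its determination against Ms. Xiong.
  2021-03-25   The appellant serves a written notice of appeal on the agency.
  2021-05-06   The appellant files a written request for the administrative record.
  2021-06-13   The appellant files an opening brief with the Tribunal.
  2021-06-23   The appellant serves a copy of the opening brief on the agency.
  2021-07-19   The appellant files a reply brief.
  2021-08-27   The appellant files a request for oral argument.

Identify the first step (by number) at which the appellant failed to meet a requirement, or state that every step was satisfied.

Step 6

(1) the permitted window runs from 2021-03-13 + 10 = 2021-03-23 to 2021-03-13 + 30 = 2021-04-12; done 2021-03-25, which is between those dates.
(2) due by 2021-03-25 + 66 days = 2021-05-30; 2021-05-06 is within that limit.
(3) the permitted window runs from 2021-05-06 + 21 = 2021-05-27 to 2021-05-06 + 42 = 2021-06-17; 2021-06-13 falls inside that range.
(4) the permitted window runs from 2021-03-13 + 8 = 2021-03-21 to 2021-03-13 + 103 = 2021-06-24; 2021-06-23 falls inside that range.
(5) the permitted window runs from 2021-06-23 + 25 = 2021-07-18 to 2021-06-23 + 45 = 2021-08-07; done 2021-07-19, which is between those dates.
(6) due by 2021-08-14 + 5 days = 2021-08-19; done 2021-08-27 — 8 days late.
The analysis stops there.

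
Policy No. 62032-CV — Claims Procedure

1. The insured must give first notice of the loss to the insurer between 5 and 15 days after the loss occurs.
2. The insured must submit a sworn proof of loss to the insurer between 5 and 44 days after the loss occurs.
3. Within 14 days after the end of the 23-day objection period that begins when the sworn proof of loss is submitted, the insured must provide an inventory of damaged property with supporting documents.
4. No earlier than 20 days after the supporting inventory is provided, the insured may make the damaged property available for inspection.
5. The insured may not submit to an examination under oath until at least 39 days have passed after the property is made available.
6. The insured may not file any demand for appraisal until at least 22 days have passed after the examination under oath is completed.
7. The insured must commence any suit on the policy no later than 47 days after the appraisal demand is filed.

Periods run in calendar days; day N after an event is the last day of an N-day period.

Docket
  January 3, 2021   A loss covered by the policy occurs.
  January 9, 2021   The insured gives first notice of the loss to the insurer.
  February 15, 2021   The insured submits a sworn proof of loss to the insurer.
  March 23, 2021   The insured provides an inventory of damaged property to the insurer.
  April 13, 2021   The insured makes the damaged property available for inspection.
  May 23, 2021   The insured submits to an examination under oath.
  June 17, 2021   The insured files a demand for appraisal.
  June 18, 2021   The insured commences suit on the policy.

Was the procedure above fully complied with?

Yes

Step 1: the window is 5–15 days after January 3, 2021 (when the loss occurs), so January 8, 2021 through January 18, 2021; done January 9, 2021, which is between those dates.
Step 2: the window is 5–44 days after January 3, 2021 (when the loss occurs), so January 8, 2021 through February 16, 2021; done February 15, 2021 — within the window.
Step 3: 14 days after March 10, 2021 (end of the 23-day objection period, which began when the sworn proof of loss is submitted on February 15, 2021) is March 24, 2021; done March 23, 2021 — timely.
Step 4: the earliest permitted date is 20 days after March 23, 2021 (when the supporting inventory is provided), i.e. April 12, 2021; April 13, 2021 is on or after that date.
Step 5: the earliest permitted date is 39 days after April 13, 2021 (when the property is made available), i.e. May 22, 2021; done May 23, 2021 — permitted.
Step 6: the earliest permitted date is 22 days after May 23, 2021 (when the examination under oath is completed), i.e. June 14, 2021; done June 17, 2021, after the minimum wait.
Step 7: 47 days after June 17, 2021 (when the appraisal demand is filed) is August 3, 2021; completed June 18, 2021, before the deadline.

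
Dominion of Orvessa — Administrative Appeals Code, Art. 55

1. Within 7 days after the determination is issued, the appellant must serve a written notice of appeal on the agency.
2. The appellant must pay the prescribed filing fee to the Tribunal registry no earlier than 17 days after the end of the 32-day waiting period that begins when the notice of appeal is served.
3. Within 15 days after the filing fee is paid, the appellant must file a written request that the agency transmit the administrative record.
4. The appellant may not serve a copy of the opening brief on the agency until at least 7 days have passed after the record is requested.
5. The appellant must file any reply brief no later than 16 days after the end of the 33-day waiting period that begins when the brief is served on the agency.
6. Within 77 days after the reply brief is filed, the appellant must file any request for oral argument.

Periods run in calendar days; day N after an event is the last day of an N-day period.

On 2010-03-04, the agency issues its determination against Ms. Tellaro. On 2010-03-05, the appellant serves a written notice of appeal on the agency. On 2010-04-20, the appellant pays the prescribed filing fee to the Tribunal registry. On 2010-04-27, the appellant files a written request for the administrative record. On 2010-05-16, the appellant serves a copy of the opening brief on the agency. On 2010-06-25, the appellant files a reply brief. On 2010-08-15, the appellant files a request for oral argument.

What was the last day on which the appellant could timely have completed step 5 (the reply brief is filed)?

The brief is served on the agency on 2010-05-16; the 33-day waiting period therefore ends 2010-06-18, and step 5 runs from that date. 16 days after 2010-06-18 is 2010-07-04.

2010-07-04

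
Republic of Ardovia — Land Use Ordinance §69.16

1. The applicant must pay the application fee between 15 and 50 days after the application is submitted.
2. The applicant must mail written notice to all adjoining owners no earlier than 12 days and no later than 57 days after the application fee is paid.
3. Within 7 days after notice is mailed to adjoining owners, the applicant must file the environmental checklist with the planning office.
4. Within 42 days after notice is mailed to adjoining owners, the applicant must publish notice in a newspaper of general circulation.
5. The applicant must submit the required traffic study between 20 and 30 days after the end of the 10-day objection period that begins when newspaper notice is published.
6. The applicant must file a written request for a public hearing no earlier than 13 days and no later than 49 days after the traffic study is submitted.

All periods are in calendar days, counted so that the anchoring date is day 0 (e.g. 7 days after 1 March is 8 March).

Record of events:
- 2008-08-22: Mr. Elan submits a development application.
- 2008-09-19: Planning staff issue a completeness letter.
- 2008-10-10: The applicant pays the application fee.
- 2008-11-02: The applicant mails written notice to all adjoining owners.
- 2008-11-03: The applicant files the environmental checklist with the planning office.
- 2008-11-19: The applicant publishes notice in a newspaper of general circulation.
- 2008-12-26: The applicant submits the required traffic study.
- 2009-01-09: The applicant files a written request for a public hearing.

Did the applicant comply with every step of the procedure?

Yes

Step 1: the window is 15–50 days after 2008-08-22 (when the application is submitted), so 2008-09-06 through 2008-10-11; 2008-10-10 falls inside that range.
Step 2: the window is 12–57 days after 2008-10-10 (when the application fee is paid), so 2008-10-22 through 2008-12-06; done 2008-11-02, which is between those dates.
Step 3: 7 days after 2008-11-02 (when notice is mailed to adjoining owners) is 2008-11-09; 2008-11-03 is within that limit.
Step 4: 42 days after 2008-11-02 (when notice is mailed to adjoining owners) is 2008-12-14; done 2008-11-19 — timely.
Step 5: the window is 20–30 days after 2008-11-29 (end of the 10-day objection period, which began when newspaper notice is published on 2008-11-19), so 2008-12-19 through 2008-12-29; done 2008-12-26, which is between those dates.
Step 6: the window is 13–49 days after 2008-12-26 (when the traffic study is submitted), so 2009-01-08 through 2009-02-13; done 2009-01-09 — within the window.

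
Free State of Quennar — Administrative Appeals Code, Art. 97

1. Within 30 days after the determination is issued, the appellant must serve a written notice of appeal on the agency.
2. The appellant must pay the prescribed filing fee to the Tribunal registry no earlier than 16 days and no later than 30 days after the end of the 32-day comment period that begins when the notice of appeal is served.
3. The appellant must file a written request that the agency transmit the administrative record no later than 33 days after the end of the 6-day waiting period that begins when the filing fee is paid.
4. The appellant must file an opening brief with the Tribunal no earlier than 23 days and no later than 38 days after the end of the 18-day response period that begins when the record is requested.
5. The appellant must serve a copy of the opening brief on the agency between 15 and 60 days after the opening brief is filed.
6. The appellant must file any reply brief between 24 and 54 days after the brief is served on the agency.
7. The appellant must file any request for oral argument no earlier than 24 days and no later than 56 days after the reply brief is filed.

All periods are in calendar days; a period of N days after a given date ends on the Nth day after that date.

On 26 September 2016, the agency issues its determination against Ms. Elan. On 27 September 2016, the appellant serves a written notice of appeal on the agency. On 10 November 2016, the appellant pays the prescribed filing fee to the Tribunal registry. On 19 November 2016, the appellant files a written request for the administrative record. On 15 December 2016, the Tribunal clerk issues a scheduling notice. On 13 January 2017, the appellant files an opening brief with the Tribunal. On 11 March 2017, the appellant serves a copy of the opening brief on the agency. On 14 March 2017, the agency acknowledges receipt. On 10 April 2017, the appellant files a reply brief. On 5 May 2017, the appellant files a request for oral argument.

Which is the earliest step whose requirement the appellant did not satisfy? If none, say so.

Step 1: 30 days after 26 September 2016 (when the determination is issued) is 26 October 2016; done 27 September 2016 — timely.
Step 2: the window is 16–30 days after 29 October 2016 (end of the 32-day comment period, which began when the notice of appeal is served on 27 September 2016), so 14 November 2016 through 28 November 2016; done 10 November 2016 — 4 days before the window opened.
That is the first point of non-compliance.

Step 2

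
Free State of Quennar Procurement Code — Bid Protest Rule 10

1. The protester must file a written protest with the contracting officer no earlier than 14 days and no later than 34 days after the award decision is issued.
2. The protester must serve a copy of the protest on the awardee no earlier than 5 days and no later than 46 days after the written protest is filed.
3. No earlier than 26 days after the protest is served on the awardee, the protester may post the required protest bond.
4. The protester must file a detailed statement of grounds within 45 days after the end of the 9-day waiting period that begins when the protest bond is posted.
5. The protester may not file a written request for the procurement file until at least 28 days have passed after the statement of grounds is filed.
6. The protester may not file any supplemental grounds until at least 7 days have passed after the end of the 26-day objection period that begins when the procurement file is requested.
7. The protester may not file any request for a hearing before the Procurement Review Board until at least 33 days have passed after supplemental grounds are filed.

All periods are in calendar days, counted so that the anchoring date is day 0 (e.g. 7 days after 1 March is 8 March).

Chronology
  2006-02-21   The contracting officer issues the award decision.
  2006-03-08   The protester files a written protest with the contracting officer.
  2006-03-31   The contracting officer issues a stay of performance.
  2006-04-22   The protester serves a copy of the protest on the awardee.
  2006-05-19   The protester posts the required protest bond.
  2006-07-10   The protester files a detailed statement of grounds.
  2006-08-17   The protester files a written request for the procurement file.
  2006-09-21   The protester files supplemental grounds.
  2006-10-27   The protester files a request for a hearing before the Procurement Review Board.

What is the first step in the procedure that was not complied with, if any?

Step 1: the window is 14–34 days after 2006-02-21 (when the award decision is issued), so 2006-03-07 through 2006-03-27; 2006-03-08 falls inside that range.
Step 2: the window is 5–46 days after 2006-03-08 (when the written protest is filed), so 2006-03-13 through 2006-04-23; done 2006-04-22, which is between those dates.
Step 3: the earliest permitted date is 26 days after 2006-04-22 (when the protest is served on the awardee), i.e. 2006-05-18; done 2006-05-19 — permitted.
Step 4: 45 days after 2006-05-28 (end of the 9-day waiting period, which began when the protest bond is posted on 2006-05-19) is 2006-07-12; completed 2006-07-10, before the deadline.
Step 5: the earliest permitted date is 28 days after 2006-07-10 (when the statement of grounds is filed), i.e. 2006-08-07; 2006-08-17 is on or after that date.
Step 6: the earliest permitted date is 7 days after 2006-09-12 (end of the 26-day objection period, which began when the procurement file is requested on 2006-08-17), i.e. 2006-09-19; done 2006-09-21, after the minimum wait.
Step 7: the earliest permitted date is 33 days after 2006-09-21 (when supplemental grounds are filed), i.e. 2006-10-24; 2006-10-27 is on or after that date.

None — every step was satisfied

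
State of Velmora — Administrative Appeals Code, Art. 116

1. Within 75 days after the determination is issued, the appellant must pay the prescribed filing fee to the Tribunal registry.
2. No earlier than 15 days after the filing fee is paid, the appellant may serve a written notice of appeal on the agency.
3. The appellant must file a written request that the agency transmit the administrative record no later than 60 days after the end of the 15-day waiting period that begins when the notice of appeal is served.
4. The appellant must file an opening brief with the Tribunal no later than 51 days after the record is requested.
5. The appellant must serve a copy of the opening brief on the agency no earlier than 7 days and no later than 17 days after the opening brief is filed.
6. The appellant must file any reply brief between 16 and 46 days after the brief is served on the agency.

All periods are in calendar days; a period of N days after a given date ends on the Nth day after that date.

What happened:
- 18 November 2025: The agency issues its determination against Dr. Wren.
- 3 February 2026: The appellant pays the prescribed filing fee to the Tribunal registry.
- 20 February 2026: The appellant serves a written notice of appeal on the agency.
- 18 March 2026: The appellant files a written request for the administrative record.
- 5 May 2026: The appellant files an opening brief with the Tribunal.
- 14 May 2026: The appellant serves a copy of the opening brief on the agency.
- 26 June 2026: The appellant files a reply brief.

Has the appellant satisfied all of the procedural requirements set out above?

No

Step 1 — counting 75 days from 18 November 2025 (when the determination is issued) gives a deadline of 1 February 2026; not done until 3 February 2026, 2 days after the deadline.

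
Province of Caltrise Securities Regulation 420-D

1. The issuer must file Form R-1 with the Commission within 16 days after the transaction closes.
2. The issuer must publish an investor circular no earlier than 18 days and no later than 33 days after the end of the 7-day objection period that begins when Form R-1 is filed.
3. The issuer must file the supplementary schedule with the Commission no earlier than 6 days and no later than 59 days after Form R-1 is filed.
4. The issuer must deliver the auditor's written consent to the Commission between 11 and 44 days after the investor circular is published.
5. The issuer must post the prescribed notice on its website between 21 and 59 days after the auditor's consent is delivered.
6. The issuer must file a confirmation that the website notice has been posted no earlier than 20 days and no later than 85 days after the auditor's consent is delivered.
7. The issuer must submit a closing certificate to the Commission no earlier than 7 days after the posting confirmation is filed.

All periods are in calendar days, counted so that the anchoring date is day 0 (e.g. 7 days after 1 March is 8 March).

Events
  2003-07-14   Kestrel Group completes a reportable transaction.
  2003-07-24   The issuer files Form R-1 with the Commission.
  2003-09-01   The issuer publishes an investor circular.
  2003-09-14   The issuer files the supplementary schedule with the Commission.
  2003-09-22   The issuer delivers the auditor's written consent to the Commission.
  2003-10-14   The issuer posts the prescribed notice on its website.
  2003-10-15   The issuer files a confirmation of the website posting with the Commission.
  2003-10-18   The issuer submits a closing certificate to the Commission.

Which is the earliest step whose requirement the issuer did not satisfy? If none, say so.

Step 7

Step 1 — counting 16 days from 2003-07-14 (when the transaction closes) gives a deadline of 2003-07-30; completed 2003-07-24, before the deadline.
Step 2 — 18 and 33 days from 2003-07-31 (end of the 7-day objection period, which began when Form R-1 is filed on 2003-07-24) are 2003-08-18 and 2003-09-02 respectively; 2003-09-01 falls inside that range.
Step 3 — 6 and 59 days from 2003-07-24 (when Form R-1 is filed) are 2003-07-30 and 2003-09-21 respectively; done 2003-09-14, which is between those dates.
Step 4 — 11 and 44 days from 2003-09-01 (when the investor circular is published) are 2003-09-12 and 2003-10-15 respectively; done 2003-09-22, which is between those dates.
Step 5 — 21 and 59 days from 2003-09-22 (when the auditor's consent is delivered) are 2003-10-13 and 2003-11-20 respectively; done 2003-10-14, which is between those dates.
Step 6 — 20 and 85 days from 2003-09-22 (when the auditor's consent is delivered) are 2003-10-12 and 2003-12-16 respectively; done 2003-10-15 — within the window.
Step 7 — must wait 7 days from 2003-10-15 (when the posting confirmation is filed), so not before 2003-10-22; done 2003-10-18 — 4 days too early.
That is the first point of non-compliance.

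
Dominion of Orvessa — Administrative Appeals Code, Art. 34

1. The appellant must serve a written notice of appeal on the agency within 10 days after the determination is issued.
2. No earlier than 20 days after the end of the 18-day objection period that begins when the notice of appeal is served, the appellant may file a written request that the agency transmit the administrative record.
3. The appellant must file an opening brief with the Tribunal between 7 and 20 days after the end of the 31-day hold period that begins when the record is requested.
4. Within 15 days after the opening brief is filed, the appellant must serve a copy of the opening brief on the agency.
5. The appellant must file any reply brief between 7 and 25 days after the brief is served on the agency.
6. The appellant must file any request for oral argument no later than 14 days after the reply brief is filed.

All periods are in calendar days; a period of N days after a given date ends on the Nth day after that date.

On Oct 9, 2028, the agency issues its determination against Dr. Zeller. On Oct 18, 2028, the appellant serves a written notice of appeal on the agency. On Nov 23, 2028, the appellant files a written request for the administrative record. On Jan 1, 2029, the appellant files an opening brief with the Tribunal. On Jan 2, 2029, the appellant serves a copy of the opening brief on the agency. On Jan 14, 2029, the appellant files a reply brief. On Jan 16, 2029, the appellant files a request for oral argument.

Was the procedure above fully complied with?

No

Step 1: 10 days after Oct 9, 2028 (when the determination is issued) is Oct 19, 2028; completed Oct 18, 2028, before the deadline.
Step 2: the earliest permitted date is 20 days after Nov 5, 2028 (end of the 18-day objection period, which began when the notice of appeal is served on Oct 18, 2028), i.e. Nov 25, 2028; done Nov 23, 2028 — 2 days too early.
No need to go further; step 2 was not satisfied.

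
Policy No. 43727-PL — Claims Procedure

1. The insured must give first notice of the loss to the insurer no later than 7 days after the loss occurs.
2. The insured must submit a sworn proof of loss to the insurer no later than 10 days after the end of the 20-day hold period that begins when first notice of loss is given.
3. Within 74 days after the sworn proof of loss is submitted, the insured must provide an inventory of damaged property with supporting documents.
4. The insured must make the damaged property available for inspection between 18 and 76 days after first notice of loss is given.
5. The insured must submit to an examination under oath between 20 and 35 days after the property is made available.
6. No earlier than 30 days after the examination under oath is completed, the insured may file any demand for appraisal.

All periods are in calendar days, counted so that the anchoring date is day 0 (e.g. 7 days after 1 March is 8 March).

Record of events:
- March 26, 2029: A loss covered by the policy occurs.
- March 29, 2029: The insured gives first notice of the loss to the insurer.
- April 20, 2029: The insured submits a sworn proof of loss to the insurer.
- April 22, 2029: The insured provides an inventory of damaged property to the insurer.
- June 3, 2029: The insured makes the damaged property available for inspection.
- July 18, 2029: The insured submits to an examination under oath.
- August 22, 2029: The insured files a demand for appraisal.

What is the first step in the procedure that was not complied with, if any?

Step 5

(1) due by March 26, 2029 + 7 days = April 2, 2029; March 29, 2029 is within that limit.
(2) due by April 18, 2029 + 10 days = April 28, 2029; April 20, 2029 is within that limit.
(3) due by April 20, 2029 + 74 days = July 3, 2029; April 22, 2029 is within that limit.
(4) the permitted window runs from March 29, 2029 + 18 = April 16, 2029 to March 29, 2029 + 76 = June 13, 2029; June 3, 2029 falls inside that range.
(5) the permitted window runs from June 3, 2029 + 20 = June 23, 2029 to June 3, 2029 + 35 = July 8, 2029; July 18, 2029 is 10 days past the end of the window.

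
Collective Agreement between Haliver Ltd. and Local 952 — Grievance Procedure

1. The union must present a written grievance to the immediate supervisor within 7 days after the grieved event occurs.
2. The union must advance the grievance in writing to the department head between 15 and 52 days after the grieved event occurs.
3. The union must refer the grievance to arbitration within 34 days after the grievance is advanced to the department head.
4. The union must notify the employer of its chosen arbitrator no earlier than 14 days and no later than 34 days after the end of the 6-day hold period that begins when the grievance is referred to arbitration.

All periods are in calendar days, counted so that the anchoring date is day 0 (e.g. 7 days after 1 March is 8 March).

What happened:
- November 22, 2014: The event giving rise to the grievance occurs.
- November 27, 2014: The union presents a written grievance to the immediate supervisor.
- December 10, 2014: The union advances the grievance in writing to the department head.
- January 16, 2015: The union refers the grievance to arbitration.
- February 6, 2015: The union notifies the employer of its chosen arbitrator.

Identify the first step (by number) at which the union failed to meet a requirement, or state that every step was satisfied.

Step 1: 7 days after November 22, 2014 (when the grieved event occurs) is November 29, 2014; completed November 27, 2014, before the deadline.
Step 2: the window is 15–52 days after November 22, 2014 (when the grieved event occurs), so December 7, 2014 through January 13, 2015; done December 10, 2014, which is between those dates.
Step 3: 34 days after December 10, 2014 (when the grievance is advanced to the department head) is January 13, 2015; not done until January 16, 2015, 3 days after the deadline.

Step 3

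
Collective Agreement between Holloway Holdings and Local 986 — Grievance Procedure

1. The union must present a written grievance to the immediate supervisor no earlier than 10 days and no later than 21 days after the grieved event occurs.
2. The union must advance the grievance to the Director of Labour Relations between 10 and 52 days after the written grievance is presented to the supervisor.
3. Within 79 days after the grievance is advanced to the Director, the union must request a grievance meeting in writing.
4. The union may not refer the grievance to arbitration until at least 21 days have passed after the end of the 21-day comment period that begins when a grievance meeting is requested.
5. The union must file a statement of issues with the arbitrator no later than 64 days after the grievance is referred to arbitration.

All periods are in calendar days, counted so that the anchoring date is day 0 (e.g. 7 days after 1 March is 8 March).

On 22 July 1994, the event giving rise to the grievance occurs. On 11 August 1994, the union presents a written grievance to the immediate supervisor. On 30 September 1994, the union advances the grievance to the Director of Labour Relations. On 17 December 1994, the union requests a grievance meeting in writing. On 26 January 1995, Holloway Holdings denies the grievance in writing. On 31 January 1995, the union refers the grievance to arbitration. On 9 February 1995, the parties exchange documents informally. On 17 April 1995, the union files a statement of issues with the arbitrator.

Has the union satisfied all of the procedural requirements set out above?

Step 1 — 10 and 21 days from 22 July 1994 (when the grieved event occurs) are 1 August 1994 and 12 August 1994 respectively; 11 August 1994 falls inside that range.
Step 2 — 10 and 52 days from 11 August 1994 (when the written grievance is presented to the supervisor) are 21 August 1994 and 2 October 1994 respectively; done 30 September 1994 — within the window.
Step 3 — counting 79 days from 30 September 1994 (when the grievance is advanced to the Director) gives a deadline of 18 December 1994; done 17 December 1994 — timely.
Step 4 — must wait 21 days from 7 January 1995 (end of the 21-day comment period, which began when a grievance meeting is requested on 17 December 1994), so not before 28 January 1995; done 31 January 1995 — permitted.
Step 5 — counting 64 days from 31 January 1995 (when the grievance is referred to arbitration) gives a deadline of 5 April 1995; done 17 April 1995 — 12 days late.
The analysis stops there.

No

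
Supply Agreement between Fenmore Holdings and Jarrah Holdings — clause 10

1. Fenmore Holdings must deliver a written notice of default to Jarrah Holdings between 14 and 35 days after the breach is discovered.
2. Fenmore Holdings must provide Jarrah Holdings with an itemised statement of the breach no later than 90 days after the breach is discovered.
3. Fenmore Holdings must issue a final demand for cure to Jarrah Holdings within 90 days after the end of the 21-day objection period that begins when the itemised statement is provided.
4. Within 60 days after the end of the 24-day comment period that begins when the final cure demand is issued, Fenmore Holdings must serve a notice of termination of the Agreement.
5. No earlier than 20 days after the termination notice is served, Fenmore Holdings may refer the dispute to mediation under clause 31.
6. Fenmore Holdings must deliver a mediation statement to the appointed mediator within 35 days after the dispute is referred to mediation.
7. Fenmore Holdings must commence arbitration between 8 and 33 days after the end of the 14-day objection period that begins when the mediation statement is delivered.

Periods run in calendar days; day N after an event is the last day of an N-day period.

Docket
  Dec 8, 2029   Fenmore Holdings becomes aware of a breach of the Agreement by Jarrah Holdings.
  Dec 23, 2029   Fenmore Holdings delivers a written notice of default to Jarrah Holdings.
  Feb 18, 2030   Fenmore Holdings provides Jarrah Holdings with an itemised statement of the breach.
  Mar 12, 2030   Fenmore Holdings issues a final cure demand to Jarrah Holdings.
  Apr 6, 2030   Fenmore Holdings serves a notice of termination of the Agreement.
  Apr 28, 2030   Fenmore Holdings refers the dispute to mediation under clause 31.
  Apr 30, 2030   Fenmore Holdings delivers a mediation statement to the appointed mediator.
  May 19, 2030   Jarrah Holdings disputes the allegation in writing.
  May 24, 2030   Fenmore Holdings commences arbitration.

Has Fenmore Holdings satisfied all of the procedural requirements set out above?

Step 1 — 14 and 35 days from Dec 8, 2029 (when the breach is discovered) are Dec 22, 2029 and Jan 12, 2030 respectively; done Dec 23, 2029 — within the window.
Step 2 — counting 90 days from Dec 8, 2029 (when the breach is discovered) gives a deadline of Mar 8, 2030; completed Feb 18, 2030, before the deadline.
Step 3 — counting 90 days from Mar 11, 2030 (end of the 21-day objection period, which began when the itemised statement is provided on Feb 18, 2030) gives a deadline of Jun 9, 2030; Mar 12, 2030 is within that limit.
Step 4 — counting 60 days from Apr 5, 2030 (end of the 24-day comment period, which began when the final cure demand is issued on Mar 12, 2030) gives a deadline of Jun 4, 2030; done Apr 6, 2030 — timely.
Step 5 — must wait 20 days from Apr 6, 2030 (when the termination notice is served), so not before Apr 26, 2030; done Apr 28, 2030 — permitted.
Step 6 — counting 35 days from Apr 28, 2030 (when the dispute is referred to mediation) gives a deadline of Jun 2, 2030; completed Apr 30, 2030, before the deadline.
Step 7 — 8 and 33 days from May 14, 2030 (end of the 14-day objection period, which began when the mediation statement is delivered on Apr 30, 2030) are May 22, 2030 and Jun 16, 2030 respectively; done May 24, 2030 — within the window.

Yes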